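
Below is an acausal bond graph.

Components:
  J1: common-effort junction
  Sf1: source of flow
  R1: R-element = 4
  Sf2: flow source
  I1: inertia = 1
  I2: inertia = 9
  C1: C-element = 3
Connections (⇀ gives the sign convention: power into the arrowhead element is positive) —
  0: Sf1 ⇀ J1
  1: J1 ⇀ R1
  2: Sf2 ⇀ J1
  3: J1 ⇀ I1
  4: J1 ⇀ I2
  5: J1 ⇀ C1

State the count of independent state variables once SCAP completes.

b0 |Sf1  (Sf1 (Sf) sets flow on bond)
b2 |Sf2  (Sf2 (Sf) sets flow on bond)
b3 |I1  (I1: I, integral causality)
b4 |I2  (I2: I, integral causality)
b5 |J1  (C1: C, integral causality)
b1 |R1  (J1 effort already set via bond 5)

3  (C1, I1, I2 all integral)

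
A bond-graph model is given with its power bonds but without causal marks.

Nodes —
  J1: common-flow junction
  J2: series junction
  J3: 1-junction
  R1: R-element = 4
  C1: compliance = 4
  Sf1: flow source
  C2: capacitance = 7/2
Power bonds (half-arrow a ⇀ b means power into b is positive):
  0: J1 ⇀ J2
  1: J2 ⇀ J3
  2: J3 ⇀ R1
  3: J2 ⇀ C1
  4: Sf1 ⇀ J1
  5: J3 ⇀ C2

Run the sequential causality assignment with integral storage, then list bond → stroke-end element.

β4 |Sf1  (source Sf1 imposes f)
β0 |J1  (J1: bond 4 brought flow, rest push out)
β1 |J2  (1-jn J2 has f-setter on 0)
β3 |J2  (J2: bond 0 brought flow, rest push out)
β2 |J3  (J3 flow already set via bond 1)
β5 |J3  (J3 flow already set via bond 1)

β0 stroke→J1
β1 stroke→J2
β2 stroke→J3
β3 stroke→J2
β4 stroke→Sf1
β5 stroke→J3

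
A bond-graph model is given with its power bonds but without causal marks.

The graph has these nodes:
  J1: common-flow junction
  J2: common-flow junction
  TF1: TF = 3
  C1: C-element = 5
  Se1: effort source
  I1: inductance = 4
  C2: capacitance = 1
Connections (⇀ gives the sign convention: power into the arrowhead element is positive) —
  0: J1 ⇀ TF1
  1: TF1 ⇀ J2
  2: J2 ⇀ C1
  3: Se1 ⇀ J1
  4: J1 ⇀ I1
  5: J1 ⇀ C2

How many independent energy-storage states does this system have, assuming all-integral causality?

b3 stroke→J1  (Se1: effort source, stroke at far end)
b2 stroke→J2  (C1 integral (e out))
b1 stroke→TF1  (only one flow-in slot at J2)
b0 stroke→J1  (TF1: transformer flips bond 1)
b4 stroke→I1  (prefer integral on I1)
b5 stroke→J1  (J1: bond 4 brought flow, rest push out)

3  (C1, C2, I1 all integral)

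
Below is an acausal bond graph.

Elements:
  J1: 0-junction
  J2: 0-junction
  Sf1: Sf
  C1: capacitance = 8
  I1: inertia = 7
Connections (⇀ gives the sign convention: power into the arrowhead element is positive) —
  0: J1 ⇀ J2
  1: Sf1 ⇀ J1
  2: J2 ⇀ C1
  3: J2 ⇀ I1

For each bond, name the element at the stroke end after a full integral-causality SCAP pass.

β0 stroke at J1
β1 stroke at Sf1
β2 stroke at J2
β3 stroke at I1

#1 stroke→Sf1  (source Sf1 imposes f)
#0 stroke→J1  (J1: last free bond brings effort in)
#2 stroke→J2  (C1 outputs effort q/C1)
#3 stroke→I1  (common-e at J2 fixed by 2)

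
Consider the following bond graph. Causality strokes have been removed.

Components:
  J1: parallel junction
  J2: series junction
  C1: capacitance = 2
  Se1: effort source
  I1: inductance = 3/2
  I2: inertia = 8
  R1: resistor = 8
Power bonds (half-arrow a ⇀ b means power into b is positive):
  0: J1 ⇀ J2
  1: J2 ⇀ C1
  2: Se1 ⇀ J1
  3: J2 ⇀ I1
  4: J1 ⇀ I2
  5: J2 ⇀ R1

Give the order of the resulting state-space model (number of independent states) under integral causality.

3  (C1, I1, I2 all integral)

#2 →J1  (Se1: effort source, stroke at far end)
#0 →J2  (J1 effort already set via bond 2)
#4 →I2  (J1 effort already set via bond 2)
#1 →J2  (prefer integral on C1)
#3 →I1  (I1 outputs flow p/I1)
#5 →J2  (J2: bond 3 brought flow, rest push out)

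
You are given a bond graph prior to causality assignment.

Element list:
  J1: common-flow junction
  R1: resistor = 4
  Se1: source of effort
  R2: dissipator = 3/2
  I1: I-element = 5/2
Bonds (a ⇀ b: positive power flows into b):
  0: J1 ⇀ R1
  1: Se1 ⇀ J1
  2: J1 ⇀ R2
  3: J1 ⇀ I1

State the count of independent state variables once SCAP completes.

1  (I1 all integral)

#1 stroke→J1  (Se1: effort source, stroke at far end)
#3 stroke→I1  (prefer integral on I1)
#0 stroke→J1  (1-jn J1 has f-setter on 3)
#2 stroke→J1  (common-f at J1 fixed by 3)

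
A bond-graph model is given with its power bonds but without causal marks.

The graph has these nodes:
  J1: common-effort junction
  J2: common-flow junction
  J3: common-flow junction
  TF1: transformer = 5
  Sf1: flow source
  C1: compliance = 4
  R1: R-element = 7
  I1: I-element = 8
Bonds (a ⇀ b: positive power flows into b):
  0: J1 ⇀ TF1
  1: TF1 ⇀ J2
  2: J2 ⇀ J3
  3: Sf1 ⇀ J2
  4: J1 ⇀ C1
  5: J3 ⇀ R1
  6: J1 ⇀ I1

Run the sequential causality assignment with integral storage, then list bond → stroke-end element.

#3 stroke→Sf1  (Sf1 (Sf) sets flow on bond)
#1 stroke→J2  (J2: bond 3 brought flow, rest push out)
#2 stroke→J2  (common-f at J2 fixed by 3)
#5 stroke→J3  (1-jn J3 has f-setter on 2)
#0 stroke→TF1  (TF1 one-in-one-out from 1)
#4 stroke→J1  (C1 outputs effort q/C1)
#6 stroke→I1  (0-jn J1 has e-setter on 4)

b0 →TF1
b1 →J2
b2 →J2
b3 →Sf1
b4 →J1
b5 →J3
b6 →I1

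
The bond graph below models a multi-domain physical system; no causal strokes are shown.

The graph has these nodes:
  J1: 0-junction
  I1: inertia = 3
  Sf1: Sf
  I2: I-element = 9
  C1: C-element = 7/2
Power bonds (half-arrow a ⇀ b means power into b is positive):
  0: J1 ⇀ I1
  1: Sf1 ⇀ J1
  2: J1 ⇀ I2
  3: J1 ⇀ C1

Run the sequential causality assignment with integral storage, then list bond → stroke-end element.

b0 →I1
b1 →Sf1
b2 →I2
b3 →J1

β1 stroke→Sf1  (Sf1 fixes flow; stroke at Sf1)
β0 stroke→I1  (prefer integral on I1)
β2 stroke→I2  (I2 outputs flow p/I2)
β3 stroke→J1  (only one effort-in slot at J1)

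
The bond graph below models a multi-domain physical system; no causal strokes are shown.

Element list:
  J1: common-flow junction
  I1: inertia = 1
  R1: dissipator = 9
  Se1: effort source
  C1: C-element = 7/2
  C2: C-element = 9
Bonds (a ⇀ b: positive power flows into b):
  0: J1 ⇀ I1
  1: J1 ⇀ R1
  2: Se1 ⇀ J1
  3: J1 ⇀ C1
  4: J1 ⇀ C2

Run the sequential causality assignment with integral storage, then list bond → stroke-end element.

bond 2 stroke at J1  (Se1: effort source, stroke at far end)
bond 0 stroke at I1  (prefer integral on I1)
bond 1 stroke at J1  (J1: bond 0 brought flow, rest push out)
bond 3 stroke at J1  (J1 flow already set via bond 0)
bond 4 stroke at J1  (J1 flow already set via bond 0)

bond 0 stroke at I1
bond 1 stroke at J1
bond 2 stroke at J1
bond 3 stroke at J1
bond 4 stroke at J1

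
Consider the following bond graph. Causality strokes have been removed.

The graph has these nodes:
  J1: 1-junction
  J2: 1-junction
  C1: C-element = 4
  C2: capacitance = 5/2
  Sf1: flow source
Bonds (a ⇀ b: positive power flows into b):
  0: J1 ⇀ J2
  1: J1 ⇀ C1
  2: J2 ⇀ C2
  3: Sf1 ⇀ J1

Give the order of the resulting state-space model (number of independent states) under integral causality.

β3 →Sf1  (Sf1: flow source, stroke at near end)
β0 →J1  (1-jn J1 has f-setter on 3)
β1 →J1  (J1 flow already set via bond 3)
β2 →J2  (common-f at J2 fixed by 0)

2  (C1, C2 all integral)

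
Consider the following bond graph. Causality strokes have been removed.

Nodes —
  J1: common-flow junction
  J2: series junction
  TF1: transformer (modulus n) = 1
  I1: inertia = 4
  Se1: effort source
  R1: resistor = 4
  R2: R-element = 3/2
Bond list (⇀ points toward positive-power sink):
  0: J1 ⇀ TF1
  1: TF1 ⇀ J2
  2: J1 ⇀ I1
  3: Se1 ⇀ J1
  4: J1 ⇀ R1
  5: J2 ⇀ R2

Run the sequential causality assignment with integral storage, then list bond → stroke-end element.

β3 stroke→J1  (Se1 fixes effort; stroke away)
β2 stroke→I1  (I1: I, integral causality)
β0 stroke→J1  (J1 flow already set via bond 2)
β4 stroke→J1  (1-jn J1 has f-setter on 2)
β1 stroke→TF1  (through TF1, causality passes straight; one stroke at TF1)
β5 stroke→J2  (J2 flow already set via bond 1)

#0 stroke→J1
#1 stroke→TF1
#2 stroke→I1
#3 stroke→J1
#4 stroke→J1
#5 stroke→J2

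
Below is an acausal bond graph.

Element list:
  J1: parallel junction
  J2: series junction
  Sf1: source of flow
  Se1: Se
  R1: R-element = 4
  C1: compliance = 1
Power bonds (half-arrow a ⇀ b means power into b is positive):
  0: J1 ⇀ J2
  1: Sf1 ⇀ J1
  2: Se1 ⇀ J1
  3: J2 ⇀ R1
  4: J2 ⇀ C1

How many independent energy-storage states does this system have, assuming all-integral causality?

#1 stroke→Sf1  (source Sf1 imposes f)
#2 stroke→J1  (Se1 fixes effort; stroke away)
#0 stroke→J2  (J1: bond 2 brought effort, rest push out)
#4 stroke→J2  (C1: C, integral causality)
#3 stroke→R1  (J2: last free bond brings flow in)

1  (C1 all integral)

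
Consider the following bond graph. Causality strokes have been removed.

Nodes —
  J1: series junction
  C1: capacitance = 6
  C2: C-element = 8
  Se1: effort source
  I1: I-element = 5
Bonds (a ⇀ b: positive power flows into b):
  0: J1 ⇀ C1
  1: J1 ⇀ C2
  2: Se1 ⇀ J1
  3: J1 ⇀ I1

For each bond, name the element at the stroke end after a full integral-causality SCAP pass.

bond 2 stroke→J1  (Se1: effort source, stroke at far end)
bond 0 stroke→J1  (C1 outputs effort q/C1)
bond 1 stroke→J1  (C2 integral (e out))
bond 3 stroke→I1  (closing 1-jn rule on J1)

bond 0 |J1
bond 1 |J1
bond 2 |J1
bond 3 |I1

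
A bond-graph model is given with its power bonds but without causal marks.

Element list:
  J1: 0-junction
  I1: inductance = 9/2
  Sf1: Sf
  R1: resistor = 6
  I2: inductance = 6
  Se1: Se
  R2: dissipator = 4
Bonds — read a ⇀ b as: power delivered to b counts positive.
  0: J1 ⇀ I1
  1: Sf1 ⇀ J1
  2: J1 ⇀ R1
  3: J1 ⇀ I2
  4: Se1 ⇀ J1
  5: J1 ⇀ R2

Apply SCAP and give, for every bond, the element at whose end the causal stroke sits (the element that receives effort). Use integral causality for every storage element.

bond 1 stroke→Sf1  (Sf1 (Sf) sets flow on bond)
bond 4 stroke→J1  (source Se1 imposes e)
bond 0 stroke→I1  (0-jn J1 has e-setter on 4)
bond 2 stroke→R1  (0-jn J1 has e-setter on 4)
bond 3 stroke→I2  (J1 effort already set via bond 4)
bond 5 stroke→R2  (0-jn J1 has e-setter on 4)

#0 →I1
#1 →Sf1
#2 →R1
#3 →I2
#4 →J1
#5 →R2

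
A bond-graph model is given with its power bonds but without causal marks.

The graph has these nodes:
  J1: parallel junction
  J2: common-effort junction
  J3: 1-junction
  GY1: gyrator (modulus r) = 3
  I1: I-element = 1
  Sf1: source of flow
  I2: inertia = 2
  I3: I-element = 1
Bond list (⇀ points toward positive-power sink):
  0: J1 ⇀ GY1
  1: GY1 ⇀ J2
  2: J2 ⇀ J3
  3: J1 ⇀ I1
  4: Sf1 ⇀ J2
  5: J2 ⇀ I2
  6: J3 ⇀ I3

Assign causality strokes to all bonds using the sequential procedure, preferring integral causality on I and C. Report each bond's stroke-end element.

bond 0 stroke at J1
bond 1 stroke at J2
bond 2 stroke at J3
bond 3 stroke at I1
bond 4 stroke at Sf1
bond 5 stroke at I2
bond 6 stroke at I3

bond 4 |Sf1  (Sf1: flow source, stroke at near end)
bond 3 |I1  (I1 integral (f out))
bond 0 |J1  (J1: last free bond brings effort in)
bond 1 |J2  (GY1 both-in/both-out from 0)
bond 2 |J3  (J2 effort already set via bond 1)
bond 5 |I2  (J2: bond 1 brought effort, rest push out)
bond 6 |I3  (J3: last free bond brings flow in)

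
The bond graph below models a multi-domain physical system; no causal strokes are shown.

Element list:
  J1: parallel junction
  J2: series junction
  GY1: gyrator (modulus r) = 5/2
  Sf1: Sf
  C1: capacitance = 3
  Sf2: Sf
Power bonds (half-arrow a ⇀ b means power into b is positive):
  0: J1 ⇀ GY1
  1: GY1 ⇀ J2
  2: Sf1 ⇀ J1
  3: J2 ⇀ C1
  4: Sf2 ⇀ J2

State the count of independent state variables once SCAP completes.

1  (C1 all integral)

#2 →Sf1  (Sf1 fixes flow; stroke at Sf1)
#4 →Sf2  (Sf2 fixes flow; stroke at Sf2)
#0 →J1  (J1 needs exactly one e-in)
#1 →J2  (common-f at J2 fixed by 4)
#3 →J2  (1-jn J2 has f-setter on 4)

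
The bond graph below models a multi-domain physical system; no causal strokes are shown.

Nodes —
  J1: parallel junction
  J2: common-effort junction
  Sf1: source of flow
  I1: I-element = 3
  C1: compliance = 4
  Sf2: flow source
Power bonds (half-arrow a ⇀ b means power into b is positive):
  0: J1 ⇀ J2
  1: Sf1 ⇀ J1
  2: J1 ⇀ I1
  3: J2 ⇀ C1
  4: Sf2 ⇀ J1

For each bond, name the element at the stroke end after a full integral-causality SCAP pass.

bond 1 |Sf1  (Sf1: flow source, stroke at near end)
bond 4 |Sf2  (Sf2: flow source, stroke at near end)
bond 2 |I1  (prefer integral on I1)
bond 0 |J1  (J1: last free bond brings effort in)
bond 3 |J2  (only one effort-in slot at J2)

bond 0 →J1
bond 1 →Sf1
bond 2 →I1
bond 3 →J2
bond 4 →Sf2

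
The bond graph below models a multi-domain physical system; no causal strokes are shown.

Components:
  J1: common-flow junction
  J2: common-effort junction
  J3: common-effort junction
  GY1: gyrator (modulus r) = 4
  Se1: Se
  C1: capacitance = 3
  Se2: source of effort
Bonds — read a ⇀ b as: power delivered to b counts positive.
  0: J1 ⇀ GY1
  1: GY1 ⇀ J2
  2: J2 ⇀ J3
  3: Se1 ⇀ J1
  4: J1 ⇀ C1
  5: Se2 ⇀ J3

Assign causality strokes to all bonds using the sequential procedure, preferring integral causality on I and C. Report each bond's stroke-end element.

b3 →J1  (source Se1 imposes e)
b5 →J3  (Se2: effort source, stroke at far end)
b2 →J2  (J3: bond 5 brought effort, rest push out)
b1 →GY1  (J2: bond 2 brought effort, rest push out)
b0 →GY1  (GY1 both-in/both-out from 1)
b4 →J1  (common-f at J1 fixed by 0)

#0 stroke at GY1
#1 stroke at GY1
#2 stroke at J2
#3 stroke at J1
#4 stroke at J1
#5 stroke at J3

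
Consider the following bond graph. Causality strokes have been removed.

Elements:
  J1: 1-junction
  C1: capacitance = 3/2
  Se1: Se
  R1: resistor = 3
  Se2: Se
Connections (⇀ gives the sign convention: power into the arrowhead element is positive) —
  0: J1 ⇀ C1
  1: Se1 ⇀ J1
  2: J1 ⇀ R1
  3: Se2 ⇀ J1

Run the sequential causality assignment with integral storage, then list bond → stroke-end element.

bond 1 stroke→J1  (source Se1 imposes e)
bond 3 stroke→J1  (Se2: effort source, stroke at far end)
bond 0 stroke→J1  (C1: C, integral causality)
bond 2 stroke→R1  (only one flow-in slot at J1)

b0 stroke→J1
b1 stroke→J1
b2 stroke→R1
b3 stroke→J1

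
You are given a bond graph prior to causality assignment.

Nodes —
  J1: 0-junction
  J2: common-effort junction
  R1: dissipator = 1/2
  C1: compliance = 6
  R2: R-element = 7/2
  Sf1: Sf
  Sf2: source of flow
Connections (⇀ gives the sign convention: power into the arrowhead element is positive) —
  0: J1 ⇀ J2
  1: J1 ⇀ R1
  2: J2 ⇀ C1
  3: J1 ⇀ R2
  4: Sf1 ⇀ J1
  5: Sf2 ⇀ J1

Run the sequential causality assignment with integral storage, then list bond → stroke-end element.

bond 4 stroke→Sf1  (Sf1 fixes flow; stroke at Sf1)
bond 5 stroke→Sf2  (Sf2 fixes flow; stroke at Sf2)
bond 2 stroke→J2  (C1: C, integral causality)
bond 0 stroke→J1  (common-e at J2 fixed by 2)
bond 1 stroke→R1  (J1: bond 0 brought effort, rest push out)
bond 3 stroke→R2  (0-jn J1 has e-setter on 0)

β0 →J1
β1 →R1
β2 →J2
β3 →R2
β4 →Sf1
β5 →Sf2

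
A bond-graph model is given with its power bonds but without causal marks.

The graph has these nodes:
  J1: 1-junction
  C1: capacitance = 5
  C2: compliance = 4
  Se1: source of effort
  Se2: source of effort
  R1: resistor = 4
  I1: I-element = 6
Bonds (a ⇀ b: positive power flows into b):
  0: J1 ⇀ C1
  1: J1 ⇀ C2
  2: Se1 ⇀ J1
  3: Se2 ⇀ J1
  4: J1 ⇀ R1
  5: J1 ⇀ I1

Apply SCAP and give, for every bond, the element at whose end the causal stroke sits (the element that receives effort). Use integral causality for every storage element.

bond 0 stroke→J1
bond 1 stroke→J1
bond 2 stroke→J1
bond 3 stroke→J1
bond 4 stroke→J1
bond 5 stroke→I1

#2 stroke→J1  (source Se1 imposes e)
#3 stroke→J1  (source Se2 imposes e)
#0 stroke→J1  (C1: C, integral causality)
#1 stroke→J1  (C2 integral (e out))
#5 stroke→I1  (I1: I, integral causality)
#4 stroke→J1  (1-jn J1 has f-setter on 5)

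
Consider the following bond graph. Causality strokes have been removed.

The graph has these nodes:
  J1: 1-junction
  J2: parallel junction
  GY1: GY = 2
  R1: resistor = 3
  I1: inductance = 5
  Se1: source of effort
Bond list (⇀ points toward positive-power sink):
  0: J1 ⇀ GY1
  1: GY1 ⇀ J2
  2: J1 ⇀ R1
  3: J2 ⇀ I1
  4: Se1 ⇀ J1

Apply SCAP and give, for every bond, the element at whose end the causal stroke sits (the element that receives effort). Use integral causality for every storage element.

bond 0 stroke→J1
bond 1 stroke→J2
bond 2 stroke→R1
bond 3 stroke→I1
bond 4 stroke→J1

#4 |J1  (Se1 (Se) sets effort on bond)
#3 |I1  (I1 outputs flow p/I1)
#1 |J2  (only one effort-in slot at J2)
#0 |J1  (GY1 both-in/both-out from 1)
#2 |R1  (only one flow-in slot at J1)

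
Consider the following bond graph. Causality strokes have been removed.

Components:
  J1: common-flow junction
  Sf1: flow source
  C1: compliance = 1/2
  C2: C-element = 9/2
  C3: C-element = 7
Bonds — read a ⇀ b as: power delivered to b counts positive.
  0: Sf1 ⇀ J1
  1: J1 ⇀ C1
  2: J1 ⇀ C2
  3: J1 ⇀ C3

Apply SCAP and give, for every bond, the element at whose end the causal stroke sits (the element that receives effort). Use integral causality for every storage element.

bond 0 stroke→Sf1
bond 1 stroke→J1
bond 2 stroke→J1
bond 3 stroke→J1

#0 stroke at Sf1  (source Sf1 imposes f)
#1 stroke at J1  (1-jn J1 has f-setter on 0)
#2 stroke at J1  (J1: bond 0 brought flow, rest push out)
#3 stroke at J1  (common-f at J1 fixed by 0)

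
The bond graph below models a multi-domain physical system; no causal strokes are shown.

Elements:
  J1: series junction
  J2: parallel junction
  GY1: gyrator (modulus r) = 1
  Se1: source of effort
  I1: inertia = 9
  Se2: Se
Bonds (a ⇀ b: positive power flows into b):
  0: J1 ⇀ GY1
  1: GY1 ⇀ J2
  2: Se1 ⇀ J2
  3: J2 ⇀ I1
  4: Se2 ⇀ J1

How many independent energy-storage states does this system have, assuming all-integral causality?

1  (I1 all integral)

b2 stroke at J2  (source Se1 imposes e)
b4 stroke at J1  (source Se2 imposes e)
b0 stroke at GY1  (closing 1-jn rule on J1)
b1 stroke at GY1  (0-jn J2 has e-setter on 2)
b3 stroke at I1  (0-jn J2 has e-setter on 2)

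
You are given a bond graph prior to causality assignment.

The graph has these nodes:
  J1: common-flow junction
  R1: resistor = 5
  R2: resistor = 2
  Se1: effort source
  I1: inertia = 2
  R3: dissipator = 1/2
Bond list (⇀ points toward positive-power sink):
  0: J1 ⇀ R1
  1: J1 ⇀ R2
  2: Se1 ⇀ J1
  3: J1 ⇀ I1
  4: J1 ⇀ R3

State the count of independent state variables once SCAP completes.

1  (I1 all integral)

#2 stroke at J1  (source Se1 imposes e)
#3 stroke at I1  (I1: I, integral causality)
#0 stroke at J1  (J1: bond 3 brought flow, rest push out)
#1 stroke at J1  (common-f at J1 fixed by 3)
#4 stroke at J1  (J1 flow already set via bond 3)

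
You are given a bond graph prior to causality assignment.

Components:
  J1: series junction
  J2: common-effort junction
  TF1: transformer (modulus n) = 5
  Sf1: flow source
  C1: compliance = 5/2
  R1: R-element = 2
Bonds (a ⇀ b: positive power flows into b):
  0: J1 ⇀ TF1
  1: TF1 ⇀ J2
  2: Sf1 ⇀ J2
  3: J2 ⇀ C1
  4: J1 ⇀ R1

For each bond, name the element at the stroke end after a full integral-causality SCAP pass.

#0 →J1
#1 →TF1
#2 →Sf1
#3 →J2
#4 →R1

β2 stroke at Sf1  (Sf1 fixes flow; stroke at Sf1)
β3 stroke at J2  (C1 outputs effort q/C1)
β1 stroke at TF1  (0-jn J2 has e-setter on 3)
β0 stroke at J1  (TF1: transformer flips bond 1)
β4 stroke at R1  (closing 1-jn rule on J1)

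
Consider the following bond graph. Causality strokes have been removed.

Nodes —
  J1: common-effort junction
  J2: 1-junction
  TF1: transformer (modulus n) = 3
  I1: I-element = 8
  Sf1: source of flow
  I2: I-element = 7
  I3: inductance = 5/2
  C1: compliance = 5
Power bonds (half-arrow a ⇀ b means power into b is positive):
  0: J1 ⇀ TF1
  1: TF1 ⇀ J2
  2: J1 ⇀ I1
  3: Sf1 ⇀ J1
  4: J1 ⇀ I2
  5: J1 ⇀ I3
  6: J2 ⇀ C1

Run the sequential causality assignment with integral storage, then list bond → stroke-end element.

bond 0 stroke→J1
bond 1 stroke→TF1
bond 2 stroke→I1
bond 3 stroke→Sf1
bond 4 stroke→I2
bond 5 stroke→I3
bond 6 stroke→J2

β3 |Sf1  (Sf1: flow source, stroke at near end)
β2 |I1  (I1: I, integral causality)
β4 |I2  (I2 outputs flow p/I2)
β5 |I3  (I3: I, integral causality)
β0 |J1  (J1 needs exactly one e-in)
β1 |TF1  (TF1: transformer flips bond 0)
β6 |J2  (1-jn J2 has f-setter on 1)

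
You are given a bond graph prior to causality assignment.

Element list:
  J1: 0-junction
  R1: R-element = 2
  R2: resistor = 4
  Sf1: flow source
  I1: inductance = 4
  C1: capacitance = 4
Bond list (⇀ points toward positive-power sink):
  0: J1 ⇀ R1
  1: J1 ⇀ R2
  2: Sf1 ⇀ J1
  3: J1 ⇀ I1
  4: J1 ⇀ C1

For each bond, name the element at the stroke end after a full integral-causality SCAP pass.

b0 →R1
b1 →R2
b2 →Sf1
b3 →I1
b4 →J1

bond 2 stroke→Sf1  (Sf1: flow source, stroke at near end)
bond 3 stroke→I1  (I1 integral (f out))
bond 4 stroke→J1  (C1 integral (e out))
bond 0 stroke→R1  (J1 effort already set via bond 4)
bond 1 stroke→R2  (common-e at J1 fixed by 4)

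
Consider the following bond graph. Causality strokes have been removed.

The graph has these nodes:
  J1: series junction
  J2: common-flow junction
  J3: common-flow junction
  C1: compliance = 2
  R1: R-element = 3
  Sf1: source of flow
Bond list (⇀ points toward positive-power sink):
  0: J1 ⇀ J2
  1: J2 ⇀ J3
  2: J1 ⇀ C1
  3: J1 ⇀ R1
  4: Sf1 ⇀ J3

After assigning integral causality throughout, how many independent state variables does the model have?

b4 |Sf1  (Sf1 (Sf) sets flow on bond)
b1 |J3  (J3 flow already set via bond 4)
b0 |J2  (common-f at J2 fixed by 1)
b2 |J1  (1-jn J1 has f-setter on 0)
b3 |J1  (common-f at J1 fixed by 0)

1  (C1 all integral)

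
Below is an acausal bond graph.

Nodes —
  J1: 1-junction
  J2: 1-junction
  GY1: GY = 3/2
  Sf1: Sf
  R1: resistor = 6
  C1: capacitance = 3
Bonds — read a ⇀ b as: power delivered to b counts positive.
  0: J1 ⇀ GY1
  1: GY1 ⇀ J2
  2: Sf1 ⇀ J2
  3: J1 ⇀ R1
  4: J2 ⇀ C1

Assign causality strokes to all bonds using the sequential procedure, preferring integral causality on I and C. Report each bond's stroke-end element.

β0 stroke at J1
β1 stroke at J2
β2 stroke at Sf1
β3 stroke at R1
β4 stroke at J2

bond 2 stroke→Sf1  (Sf1: flow source, stroke at near end)
bond 1 stroke→J2  (1-jn J2 has f-setter on 2)
bond 4 stroke→J2  (J2 flow already set via bond 2)
bond 0 stroke→J1  (GY1 both-in/both-out from 1)
bond 3 stroke→R1  (J1: last free bond brings flow in)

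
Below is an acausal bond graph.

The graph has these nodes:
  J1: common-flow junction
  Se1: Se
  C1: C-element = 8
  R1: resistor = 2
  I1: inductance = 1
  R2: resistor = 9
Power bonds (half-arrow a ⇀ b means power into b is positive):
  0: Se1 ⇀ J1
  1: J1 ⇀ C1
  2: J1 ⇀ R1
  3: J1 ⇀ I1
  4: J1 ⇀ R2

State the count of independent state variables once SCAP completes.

β0 |J1  (Se1 fixes effort; stroke away)
β1 |J1  (prefer integral on C1)
β3 |I1  (I1 outputs flow p/I1)
β2 |J1  (J1: bond 3 brought flow, rest push out)
β4 |J1  (1-jn J1 has f-setter on 3)

2  (C1, I1 all integral)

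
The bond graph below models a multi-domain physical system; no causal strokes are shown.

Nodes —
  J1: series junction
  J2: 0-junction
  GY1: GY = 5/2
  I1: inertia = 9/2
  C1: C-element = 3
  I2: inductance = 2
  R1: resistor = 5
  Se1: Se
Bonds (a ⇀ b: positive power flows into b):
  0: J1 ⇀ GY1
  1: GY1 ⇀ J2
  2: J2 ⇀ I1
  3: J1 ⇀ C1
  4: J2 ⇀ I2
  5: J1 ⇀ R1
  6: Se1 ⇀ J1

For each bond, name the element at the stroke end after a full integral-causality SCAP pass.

bond 0 →J1
bond 1 →J2
bond 2 →I1
bond 3 →J1
bond 4 →I2
bond 5 →R1
bond 6 →J1

β6 stroke→J1  (Se1 (Se) sets effort on bond)
β2 stroke→I1  (I1 integral (f out))
β3 stroke→J1  (C1: C, integral causality)
β4 stroke→I2  (I2 outputs flow p/I2)
β1 stroke→J2  (J2: last free bond brings effort in)
β0 stroke→J1  (GY1 both-in/both-out from 1)
β5 stroke→R1  (J1 needs exactly one f-in)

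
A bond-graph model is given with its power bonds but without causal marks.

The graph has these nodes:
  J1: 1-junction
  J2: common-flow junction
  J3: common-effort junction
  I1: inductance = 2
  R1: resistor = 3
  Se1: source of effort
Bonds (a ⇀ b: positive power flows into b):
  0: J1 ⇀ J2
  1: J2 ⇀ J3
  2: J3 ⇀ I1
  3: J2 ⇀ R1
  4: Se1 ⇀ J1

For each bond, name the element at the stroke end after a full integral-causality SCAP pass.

bond 4 →J1  (Se1 fixes effort; stroke away)
bond 0 →J2  (only one flow-in slot at J1)
bond 2 →I1  (prefer integral on I1)
bond 1 →J3  (J3 needs exactly one e-in)
bond 3 →J2  (J2 flow already set via bond 1)

#0 |J2
#1 |J3
#2 |I1
#3 |J2
#4 |J1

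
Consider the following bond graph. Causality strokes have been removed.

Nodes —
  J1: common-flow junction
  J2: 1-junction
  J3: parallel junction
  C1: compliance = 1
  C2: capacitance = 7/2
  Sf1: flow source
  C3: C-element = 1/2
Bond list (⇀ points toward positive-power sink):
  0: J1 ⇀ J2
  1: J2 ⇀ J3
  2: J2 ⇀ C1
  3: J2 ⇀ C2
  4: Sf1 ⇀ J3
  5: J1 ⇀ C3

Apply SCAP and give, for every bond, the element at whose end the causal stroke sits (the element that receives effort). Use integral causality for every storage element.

β4 stroke→Sf1  (source Sf1 imposes f)
β1 stroke→J3  (only one effort-in slot at J3)
β0 stroke→J2  (1-jn J2 has f-setter on 1)
β2 stroke→J2  (1-jn J2 has f-setter on 1)
β3 stroke→J2  (J2 flow already set via bond 1)
β5 stroke→J1  (common-f at J1 fixed by 0)

bond 0 stroke→J2
bond 1 stroke→J3
bond 2 stroke→J2
bond 3 stroke→J2
bond 4 stroke→Sf1
bond 5 stroke→J1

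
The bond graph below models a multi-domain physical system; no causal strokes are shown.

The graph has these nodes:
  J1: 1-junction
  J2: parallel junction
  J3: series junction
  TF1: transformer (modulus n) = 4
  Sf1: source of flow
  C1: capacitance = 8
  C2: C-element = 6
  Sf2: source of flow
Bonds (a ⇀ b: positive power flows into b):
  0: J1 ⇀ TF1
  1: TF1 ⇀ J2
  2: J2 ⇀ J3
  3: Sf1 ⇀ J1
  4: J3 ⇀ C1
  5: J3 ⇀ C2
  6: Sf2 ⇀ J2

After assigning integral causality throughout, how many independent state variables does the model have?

β3 stroke→Sf1  (Sf1 (Sf) sets flow on bond)
β6 stroke→Sf2  (source Sf2 imposes f)
β0 stroke→J1  (common-f at J1 fixed by 3)
β1 stroke→TF1  (TF1: transformer flips bond 0)
β2 stroke→J2  (J2: last free bond brings effort in)
β4 stroke→J3  (J3 flow already set via bond 2)
β5 stroke→J3  (common-f at J3 fixed by 2)

2  (C1, C2 all integral)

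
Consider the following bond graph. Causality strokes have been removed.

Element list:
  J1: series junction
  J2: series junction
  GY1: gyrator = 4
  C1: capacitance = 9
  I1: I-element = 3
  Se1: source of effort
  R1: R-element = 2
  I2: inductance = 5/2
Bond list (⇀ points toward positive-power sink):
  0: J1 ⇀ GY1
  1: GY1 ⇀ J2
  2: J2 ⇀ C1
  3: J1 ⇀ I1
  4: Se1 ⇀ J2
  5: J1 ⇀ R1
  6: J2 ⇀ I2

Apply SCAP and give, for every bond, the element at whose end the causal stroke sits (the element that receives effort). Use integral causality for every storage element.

b0 stroke at J1
b1 stroke at J2
b2 stroke at J2
b3 stroke at I1
b4 stroke at J2
b5 stroke at J1
b6 stroke at I2

b4 →J2  (Se1: effort source, stroke at far end)
b2 →J2  (C1 outputs effort q/C1)
b3 →I1  (prefer integral on I1)
b0 →J1  (1-jn J1 has f-setter on 3)
b5 →J1  (J1: bond 3 brought flow, rest push out)
b1 →J2  (through GY1, causality inverts; strokes same side of GY1)
b6 →I2  (J2: last free bond brings flow in)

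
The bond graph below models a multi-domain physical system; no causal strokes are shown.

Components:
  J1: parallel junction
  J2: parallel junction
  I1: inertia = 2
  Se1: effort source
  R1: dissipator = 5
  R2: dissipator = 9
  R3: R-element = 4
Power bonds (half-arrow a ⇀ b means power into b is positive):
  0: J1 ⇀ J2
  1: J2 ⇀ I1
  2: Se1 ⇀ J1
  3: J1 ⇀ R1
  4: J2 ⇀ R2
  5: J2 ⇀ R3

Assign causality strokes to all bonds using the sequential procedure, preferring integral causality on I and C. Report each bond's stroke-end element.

bond 0 |J2
bond 1 |I1
bond 2 |J1
bond 3 |R1
bond 4 |R2
bond 5 |R3

β2 →J1  (Se1 fixes effort; stroke away)
β0 →J2  (0-jn J1 has e-setter on 2)
β3 →R1  (common-e at J1 fixed by 2)
β1 →I1  (common-e at J2 fixed by 0)
β4 →R2  (J2: bond 0 brought effort, rest push out)
β5 →R3  (0-jn J2 has e-setter on 0)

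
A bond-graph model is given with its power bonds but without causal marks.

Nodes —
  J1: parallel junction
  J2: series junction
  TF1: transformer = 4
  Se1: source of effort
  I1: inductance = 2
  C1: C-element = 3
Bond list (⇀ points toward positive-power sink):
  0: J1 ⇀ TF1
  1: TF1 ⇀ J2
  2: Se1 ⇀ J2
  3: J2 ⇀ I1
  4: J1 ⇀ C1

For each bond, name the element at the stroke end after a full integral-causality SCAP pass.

bond 2 |J2  (source Se1 imposes e)
bond 3 |I1  (prefer integral on I1)
bond 1 |J2  (common-f at J2 fixed by 3)
bond 0 |TF1  (TF1: transformer flips bond 1)
bond 4 |J1  (only one effort-in slot at J1)

bond 0 |TF1
bond 1 |J2
bond 2 |J2
bond 3 |I1
bond 4 |J1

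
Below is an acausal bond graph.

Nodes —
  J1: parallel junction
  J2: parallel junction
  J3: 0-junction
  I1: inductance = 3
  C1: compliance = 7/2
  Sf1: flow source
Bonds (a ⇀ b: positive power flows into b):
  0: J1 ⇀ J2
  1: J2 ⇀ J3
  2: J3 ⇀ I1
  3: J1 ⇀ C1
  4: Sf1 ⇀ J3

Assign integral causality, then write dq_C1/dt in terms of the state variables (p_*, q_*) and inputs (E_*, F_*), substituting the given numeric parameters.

β4 stroke at Sf1  (Sf1 (Sf) sets flow on bond)
β2 stroke at I1  (I1 outputs flow p/I1)
β1 stroke at J3  (J3: last free bond brings effort in)
β0 stroke at J2  (closing 0-jn rule on J2)
β3 stroke at J1  (J1 needs exactly one e-in)

dq_C1/dt = F_Sf1 - p_I1/3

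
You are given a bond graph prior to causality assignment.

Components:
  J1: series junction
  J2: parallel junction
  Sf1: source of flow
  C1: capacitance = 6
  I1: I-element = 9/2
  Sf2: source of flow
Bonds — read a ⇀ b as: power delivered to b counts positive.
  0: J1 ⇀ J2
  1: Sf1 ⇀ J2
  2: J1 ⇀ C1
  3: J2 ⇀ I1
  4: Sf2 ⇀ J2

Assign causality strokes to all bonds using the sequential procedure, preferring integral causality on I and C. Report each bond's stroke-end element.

b1 stroke→Sf1  (source Sf1 imposes f)
b4 stroke→Sf2  (Sf2 fixes flow; stroke at Sf2)
b2 stroke→J1  (prefer integral on C1)
b0 stroke→J2  (J1: last free bond brings flow in)
b3 stroke→I1  (0-jn J2 has e-setter on 0)

#0 →J2
#1 →Sf1
#2 →J1
#3 →I1
#4 →Sf2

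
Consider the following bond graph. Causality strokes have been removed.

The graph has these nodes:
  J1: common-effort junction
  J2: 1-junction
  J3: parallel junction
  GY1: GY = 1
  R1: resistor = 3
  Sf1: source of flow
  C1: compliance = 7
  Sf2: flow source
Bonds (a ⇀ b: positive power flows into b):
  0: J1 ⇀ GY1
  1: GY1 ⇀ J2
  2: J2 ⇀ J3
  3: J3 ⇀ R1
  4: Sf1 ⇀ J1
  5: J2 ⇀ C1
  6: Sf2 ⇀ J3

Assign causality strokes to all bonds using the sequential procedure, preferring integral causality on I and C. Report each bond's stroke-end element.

#4 →Sf1  (Sf1: flow source, stroke at near end)
#6 →Sf2  (Sf2 (Sf) sets flow on bond)
#0 →J1  (closing 0-jn rule on J1)
#1 →J2  (through GY1, causality inverts; strokes same side of GY1)
#5 →J2  (C1 outputs effort q/C1)
#2 →J3  (J2: last free bond brings flow in)
#3 →R1  (J3: bond 2 brought effort, rest push out)

β0 stroke→J1
β1 stroke→J2
β2 stroke→J3
β3 stroke→R1
β4 stroke→Sf1
β5 stroke→J2
β6 stroke→Sf2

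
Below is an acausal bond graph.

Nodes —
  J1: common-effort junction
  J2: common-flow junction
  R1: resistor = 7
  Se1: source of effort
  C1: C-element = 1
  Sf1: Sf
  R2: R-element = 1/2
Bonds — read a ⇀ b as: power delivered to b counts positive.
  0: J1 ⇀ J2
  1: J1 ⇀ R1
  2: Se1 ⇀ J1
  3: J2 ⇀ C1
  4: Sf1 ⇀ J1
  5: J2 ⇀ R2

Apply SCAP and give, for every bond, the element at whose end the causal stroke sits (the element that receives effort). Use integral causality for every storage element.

b0 stroke at J2
b1 stroke at R1
b2 stroke at J1
b3 stroke at J2
b4 stroke at Sf1
b5 stroke at R2

β2 stroke→J1  (Se1 (Se) sets effort on bond)
β4 stroke→Sf1  (Sf1 fixes flow; stroke at Sf1)
β0 stroke→J2  (common-e at J1 fixed by 2)
β1 stroke→R1  (J1 effort already set via bond 2)
β3 stroke→J2  (C1 outputs effort q/C1)
β5 stroke→R2  (J2 needs exactly one f-in)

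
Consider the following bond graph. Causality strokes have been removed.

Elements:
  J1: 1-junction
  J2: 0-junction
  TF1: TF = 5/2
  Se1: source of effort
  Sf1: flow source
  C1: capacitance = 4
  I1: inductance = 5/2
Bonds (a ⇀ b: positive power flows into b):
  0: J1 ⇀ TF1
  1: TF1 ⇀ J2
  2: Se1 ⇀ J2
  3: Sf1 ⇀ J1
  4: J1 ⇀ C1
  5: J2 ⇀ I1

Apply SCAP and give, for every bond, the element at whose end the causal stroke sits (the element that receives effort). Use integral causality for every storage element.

β2 stroke at J2  (Se1 (Se) sets effort on bond)
β3 stroke at Sf1  (Sf1: flow source, stroke at near end)
β0 stroke at J1  (common-f at J1 fixed by 3)
β4 stroke at J1  (J1 flow already set via bond 3)
β1 stroke at TF1  (J2 effort already set via bond 2)
β5 stroke at I1  (J2 effort already set via bond 2)

b0 |J1
b1 |TF1
b2 |J2
b3 |Sf1
b4 |J1
b5 |I1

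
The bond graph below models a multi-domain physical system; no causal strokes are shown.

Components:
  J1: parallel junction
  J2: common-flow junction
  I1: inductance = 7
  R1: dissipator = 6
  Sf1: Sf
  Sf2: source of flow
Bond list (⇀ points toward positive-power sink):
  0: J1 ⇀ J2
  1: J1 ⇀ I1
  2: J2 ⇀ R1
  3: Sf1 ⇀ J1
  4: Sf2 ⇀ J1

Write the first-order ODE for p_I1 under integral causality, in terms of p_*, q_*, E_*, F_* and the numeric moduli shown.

b3 stroke at Sf1  (Sf1 fixes flow; stroke at Sf1)
b4 stroke at Sf2  (source Sf2 imposes f)
b1 stroke at I1  (prefer integral on I1)
b0 stroke at J1  (closing 0-jn rule on J1)
b2 stroke at J2  (J2: bond 0 brought flow, rest push out)

dp_I1/dt = 6*F_Sf1 + 6*F_Sf2 - 6*p_I1/7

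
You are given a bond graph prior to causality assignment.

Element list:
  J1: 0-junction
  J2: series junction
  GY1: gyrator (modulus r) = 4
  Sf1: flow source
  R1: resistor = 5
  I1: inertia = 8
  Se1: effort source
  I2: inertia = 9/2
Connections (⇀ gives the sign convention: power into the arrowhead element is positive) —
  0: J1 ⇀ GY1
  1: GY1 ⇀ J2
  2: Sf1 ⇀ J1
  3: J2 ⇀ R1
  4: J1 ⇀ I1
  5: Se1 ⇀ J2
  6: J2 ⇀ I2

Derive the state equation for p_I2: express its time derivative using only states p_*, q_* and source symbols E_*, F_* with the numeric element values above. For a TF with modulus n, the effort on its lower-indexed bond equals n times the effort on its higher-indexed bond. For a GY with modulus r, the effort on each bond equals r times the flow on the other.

b2 |Sf1  (Sf1: flow source, stroke at near end)
b5 |J2  (Se1: effort source, stroke at far end)
b4 |I1  (prefer integral on I1)
b0 |J1  (closing 0-jn rule on J1)
b1 |J2  (GY1 both-in/both-out from 0)
b6 |I2  (I2 integral (f out))
b3 |J2  (1-jn J2 has f-setter on 6)

dp_I2/dt = E_Se1 + 4*F_Sf1 - p_I1/2 - 10*p_I2/9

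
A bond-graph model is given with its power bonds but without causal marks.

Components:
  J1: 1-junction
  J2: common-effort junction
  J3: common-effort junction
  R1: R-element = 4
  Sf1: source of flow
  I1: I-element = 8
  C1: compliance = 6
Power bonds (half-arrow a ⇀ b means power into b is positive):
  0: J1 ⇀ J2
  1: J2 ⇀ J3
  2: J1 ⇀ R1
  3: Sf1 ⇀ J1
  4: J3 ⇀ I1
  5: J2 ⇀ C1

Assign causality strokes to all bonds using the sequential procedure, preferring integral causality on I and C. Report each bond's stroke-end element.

bond 0 →J1
bond 1 →J3
bond 2 →J1
bond 3 →Sf1
bond 4 →I1
bond 5 →J2

bond 3 |Sf1  (Sf1: flow source, stroke at near end)
bond 0 |J1  (J1: bond 3 brought flow, rest push out)
bond 2 |J1  (J1: bond 3 brought flow, rest push out)
bond 4 |I1  (prefer integral on I1)
bond 1 |J3  (only one effort-in slot at J3)
bond 5 |J2  (J2 needs exactly one e-in)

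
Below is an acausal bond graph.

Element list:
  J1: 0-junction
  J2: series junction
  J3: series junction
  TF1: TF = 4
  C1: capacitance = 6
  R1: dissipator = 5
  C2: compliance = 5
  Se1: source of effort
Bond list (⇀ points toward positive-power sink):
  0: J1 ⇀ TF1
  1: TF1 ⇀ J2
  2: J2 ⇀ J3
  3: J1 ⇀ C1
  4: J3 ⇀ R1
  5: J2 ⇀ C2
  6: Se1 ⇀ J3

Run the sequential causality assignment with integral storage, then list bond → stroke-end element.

bond 0 stroke→TF1
bond 1 stroke→J2
bond 2 stroke→J3
bond 3 stroke→J1
bond 4 stroke→R1
bond 5 stroke→J2
bond 6 stroke→J3

β6 |J3  (Se1 (Se) sets effort on bond)
β3 |J1  (C1: C, integral causality)
β0 |TF1  (J1: bond 3 brought effort, rest push out)
β1 |J2  (through TF1, causality passes straight; one stroke at TF1)
β5 |J2  (C2: C, integral causality)
β2 |J3  (only one flow-in slot at J2)
β4 |R1  (closing 1-jn rule on J3)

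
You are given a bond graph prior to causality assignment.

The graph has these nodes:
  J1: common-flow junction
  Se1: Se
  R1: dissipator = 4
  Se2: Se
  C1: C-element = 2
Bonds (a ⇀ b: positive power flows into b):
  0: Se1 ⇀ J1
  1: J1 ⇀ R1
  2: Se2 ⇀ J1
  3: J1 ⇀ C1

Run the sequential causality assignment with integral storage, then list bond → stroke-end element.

#0 stroke→J1  (Se1 (Se) sets effort on bond)
#2 stroke→J1  (Se2 fixes effort; stroke away)
#3 stroke→J1  (C1: C, integral causality)
#1 stroke→R1  (J1 needs exactly one f-in)

β0 |J1
β1 |R1
β2 |J1
β3 |J1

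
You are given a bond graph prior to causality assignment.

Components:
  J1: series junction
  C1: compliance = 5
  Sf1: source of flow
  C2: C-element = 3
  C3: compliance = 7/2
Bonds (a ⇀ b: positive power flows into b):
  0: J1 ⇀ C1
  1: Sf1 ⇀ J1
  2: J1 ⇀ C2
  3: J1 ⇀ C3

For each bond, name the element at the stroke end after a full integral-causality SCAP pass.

#0 |J1
#1 |Sf1
#2 |J1
#3 |J1

bond 1 stroke at Sf1  (Sf1 fixes flow; stroke at Sf1)
bond 0 stroke at J1  (1-jn J1 has f-setter on 1)
bond 2 stroke at J1  (J1: bond 1 brought flow, rest push out)
bond 3 stroke at J1  (1-jn J1 has f-setter on 1)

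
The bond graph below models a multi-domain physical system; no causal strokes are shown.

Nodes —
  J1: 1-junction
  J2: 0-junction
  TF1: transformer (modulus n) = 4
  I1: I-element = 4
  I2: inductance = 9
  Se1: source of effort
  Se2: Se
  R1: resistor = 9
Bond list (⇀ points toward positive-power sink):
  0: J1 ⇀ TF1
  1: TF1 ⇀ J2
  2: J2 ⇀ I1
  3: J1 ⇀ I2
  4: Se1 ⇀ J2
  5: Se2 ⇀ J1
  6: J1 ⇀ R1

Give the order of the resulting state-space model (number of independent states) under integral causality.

2  (I1, I2 all integral)

b4 |J2  (source Se1 imposes e)
b5 |J1  (Se2: effort source, stroke at far end)
b1 |TF1  (common-e at J2 fixed by 4)
b2 |I1  (J2: bond 4 brought effort, rest push out)
b0 |J1  (TF1: transformer flips bond 1)
b3 |I2  (I2 integral (f out))
b6 |J1  (J1: bond 3 brought flow, rest push out)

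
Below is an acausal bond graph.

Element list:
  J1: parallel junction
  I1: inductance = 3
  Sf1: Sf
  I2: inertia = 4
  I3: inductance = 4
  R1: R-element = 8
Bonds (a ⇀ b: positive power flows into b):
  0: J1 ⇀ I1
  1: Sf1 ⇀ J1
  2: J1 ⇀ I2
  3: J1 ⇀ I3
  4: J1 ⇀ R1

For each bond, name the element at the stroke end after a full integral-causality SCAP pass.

β1 |Sf1  (source Sf1 imposes f)
β0 |I1  (prefer integral on I1)
β2 |I2  (I2 outputs flow p/I2)
β3 |I3  (I3: I, integral causality)
β4 |J1  (J1: last free bond brings effort in)

#0 →I1
#1 →Sf1
#2 →I2
#3 →I3
#4 →J1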